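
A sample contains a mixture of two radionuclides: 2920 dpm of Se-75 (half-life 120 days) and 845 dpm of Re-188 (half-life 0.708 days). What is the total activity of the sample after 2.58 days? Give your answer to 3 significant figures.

Se-75: 2920 × (1/2)^(2.58/120) = 2920 × (1/2)^0.0215 ≈ 2876.8 dpm.
Re-188: 845 × (1/2)^(2.58/0.708) = 845 × (1/2)^3.6441 ≈ 67.59 dpm.
Total = 2876.8 + 67.59 ≈ 2944.4 dpm.

2940 dpm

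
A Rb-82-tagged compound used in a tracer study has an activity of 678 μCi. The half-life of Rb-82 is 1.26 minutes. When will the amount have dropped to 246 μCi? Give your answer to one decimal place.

1.8 minutes

Fraction remaining = 246/678 ≈ 0.36283.
n = log₂(678/246) = ln(2.7561)/ln 2 ≈ 1.4626 half-lives.
t = n × t½ = 1.4626 × 1.26 ≈ 1.8429 minutes.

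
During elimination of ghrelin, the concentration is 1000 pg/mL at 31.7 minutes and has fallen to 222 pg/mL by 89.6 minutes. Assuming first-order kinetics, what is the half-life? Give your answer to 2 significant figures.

27 minutes

Over Δt = 89.6 − 31.7 = 57.9 minutes, the level fell by a factor of 1000/222 ≈ 4.5045.
n = log₂(4.5045) ≈ 2.1714 half-lives, so t½ = 57.9/2.1714 ≈ 26.665 minutes.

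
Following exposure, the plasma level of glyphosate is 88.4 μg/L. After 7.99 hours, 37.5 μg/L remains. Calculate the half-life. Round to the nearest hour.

A/A₀ = 37.5/88.4 ≈ 0.42421.
n = log₂(2.3573) ≈ 1.2372 half-lives elapsed in 7.99 hours.
t½ = 7.99/1.2372 ≈ 6.4584 hours.

6 hours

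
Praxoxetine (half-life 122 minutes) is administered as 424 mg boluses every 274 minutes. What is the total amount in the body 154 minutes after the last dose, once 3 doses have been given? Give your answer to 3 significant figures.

222 mg

The 3 doses were given 702, 428, 154 minutes ago.
Total = 424·(1/2)^(702/122) + 424·(1/2)^(428/122) + 424·(1/2)^(154/122)
      = 7.8561 + 37.264 + 176.76 ≈ 221.88 mg.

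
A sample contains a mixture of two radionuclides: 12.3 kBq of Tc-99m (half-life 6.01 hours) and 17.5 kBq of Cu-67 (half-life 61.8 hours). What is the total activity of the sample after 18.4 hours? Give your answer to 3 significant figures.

Tc-99m: 12.3 × (1/2)^(18.4/6.01) = 12.3 × (1/2)^3.0616 ≈ 1.4733 kBq.
Cu-67: 17.5 × (1/2)^(18.4/61.8) = 17.5 × (1/2)^0.29773 ≈ 14.237 kBq.
Total = 1.4733 + 14.237 ≈ 15.71 kBq.

15.7 kBq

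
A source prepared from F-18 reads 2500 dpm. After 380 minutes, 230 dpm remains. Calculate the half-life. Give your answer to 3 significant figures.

110 minutes

A/A₀ = 230/2500 ≈ 0.092.
n = log₂(10.87) ≈ 3.4422 half-lives elapsed in 380 minutes.
t½ = 380/3.4422 ≈ 110.39 minutes.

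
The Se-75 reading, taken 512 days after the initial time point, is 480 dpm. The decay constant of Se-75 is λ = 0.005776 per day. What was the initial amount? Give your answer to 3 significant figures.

t½ = ln 2 / λ = 0.69315 / 0.005776 ≈ 120 days.
Number of half-lives elapsed: n = 512/120 ≈ 4.2665.
A₀ = A × 2^n = 480 × 2^4.2665 = 480 × 19.246 ≈ 9238.2 dpm.

9240 dpm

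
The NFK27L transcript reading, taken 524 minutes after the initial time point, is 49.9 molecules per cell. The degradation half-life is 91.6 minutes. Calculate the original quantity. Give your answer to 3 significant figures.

2630 molecules per cell

Number of half-lives elapsed: n = 524/91.6 ≈ 5.7205.
A₀ = A × 2^n = 49.9 × 2^5.7205 = 49.9 × 52.729 ≈ 2631.2 molecules per cell.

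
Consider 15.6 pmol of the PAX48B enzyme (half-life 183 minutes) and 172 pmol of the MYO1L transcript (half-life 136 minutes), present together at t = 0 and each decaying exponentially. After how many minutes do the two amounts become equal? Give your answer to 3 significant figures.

Set 15.6·(1/2)^(t/183) = 172·(1/2)^(t/136).
Taking log₂: log₂(15.6/172) = t·(1/183 − 1/136).
log₂(0.090698) = -3.4628; 1/183 − 1/136 = -0.0018885.
t = -3.4628 / -0.0018885 ≈ 1833.7 minutes.

1830 minutes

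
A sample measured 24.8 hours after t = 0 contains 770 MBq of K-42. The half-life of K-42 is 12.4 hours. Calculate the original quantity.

Number of half-lives elapsed: n = 24.8/12.4 ≈ 2.
A₀ = A × 2^n = 770 × 2^2 = 770 × 4 ≈ 3080 MBq.

3080 MBq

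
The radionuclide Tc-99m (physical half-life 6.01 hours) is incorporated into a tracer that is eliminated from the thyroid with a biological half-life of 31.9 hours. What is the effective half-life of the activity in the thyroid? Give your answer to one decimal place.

5.1 hours

1/t_eff = 1/t_phys + 1/t_biol = 1/6.01 + 1/31.9 = 0.19774 per hour.
t_eff = 6.01 × 31.9 / (6.01 + 31.9) ≈ 5.0572 hours.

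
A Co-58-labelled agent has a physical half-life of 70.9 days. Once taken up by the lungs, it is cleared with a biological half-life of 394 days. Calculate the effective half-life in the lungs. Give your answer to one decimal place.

1/t_eff = 1/t_phys + 1/t_biol = 1/70.9 + 1/394 = 0.016642 per day.
t_eff = 70.9 × 394 / (70.9 + 394) ≈ 60.087 days.

60.1 days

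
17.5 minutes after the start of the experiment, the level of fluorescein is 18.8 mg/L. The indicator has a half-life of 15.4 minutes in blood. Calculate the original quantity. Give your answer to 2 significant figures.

Number of half-lives elapsed: n = 17.5/15.4 ≈ 1.1364.
A₀ = A × 2^n = 18.8 × 2^1.1364 = 18.8 × 2.1983 ≈ 41.327 mg/L.

41 mg/L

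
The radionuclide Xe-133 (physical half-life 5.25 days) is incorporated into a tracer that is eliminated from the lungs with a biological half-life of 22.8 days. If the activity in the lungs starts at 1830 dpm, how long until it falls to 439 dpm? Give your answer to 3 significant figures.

8.79 days

1/t_eff = 1/t_phys + 1/t_biol = 1/5.25 + 1/22.8 = 0.23434 per day.
t_eff = 5.25 × 22.8 / (5.25 + 22.8) ≈ 4.2674 days.
n = log₂(1830/439) ≈ 2.0596; t = 2.0596 × 4.2674 ≈ 8.7889 days.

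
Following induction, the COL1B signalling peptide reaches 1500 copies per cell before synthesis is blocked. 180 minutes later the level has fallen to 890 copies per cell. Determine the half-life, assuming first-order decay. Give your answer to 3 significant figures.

239 minutes

A/A₀ = 890/1500 ≈ 0.59333.
n = log₂(1.6854) ≈ 0.75309 half-lives elapsed in 180 minutes.
t½ = 180/0.75309 ≈ 239.02 minutes.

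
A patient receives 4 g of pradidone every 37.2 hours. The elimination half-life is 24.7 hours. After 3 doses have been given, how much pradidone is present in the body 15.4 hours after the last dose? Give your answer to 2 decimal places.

3.83 g

The 3 doses were given 89.8, 52.6, 15.4 hours ago.
Total = 4·(1/2)^(89.8/24.7) + 4·(1/2)^(52.6/24.7) + 4·(1/2)^(15.4/24.7)
      = 0.32183 + 0.91411 + 2.5964 ≈ 3.8324 g.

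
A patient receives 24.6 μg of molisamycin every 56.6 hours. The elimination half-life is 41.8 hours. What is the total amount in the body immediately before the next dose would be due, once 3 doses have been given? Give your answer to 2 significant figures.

The 3 doses were given 169.8, 113.2, 56.6 hours ago.
Total = 24.6·(1/2)^(169.8/41.8) + 24.6·(1/2)^(113.2/41.8) + 24.6·(1/2)^(56.6/41.8)
      = 1.4726 + 3.7645 + 9.6232 ≈ 14.86 μg.

15 μg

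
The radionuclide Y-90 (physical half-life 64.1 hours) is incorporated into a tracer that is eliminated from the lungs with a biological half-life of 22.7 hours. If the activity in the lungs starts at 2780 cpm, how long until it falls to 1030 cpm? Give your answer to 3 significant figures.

24.0 hours

1/t_eff = 1/t_phys + 1/t_biol = 1/64.1 + 1/22.7 = 0.059653 per hour.
t_eff = 64.1 × 22.7 / (64.1 + 22.7) ≈ 16.763 hours.
n = log₂(2780/1030) ≈ 1.4324; t = 1.4324 × 16.763 ≈ 24.013 hours.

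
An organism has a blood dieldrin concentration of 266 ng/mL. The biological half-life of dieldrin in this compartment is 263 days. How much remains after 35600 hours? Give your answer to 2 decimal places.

Convert the elapsed time: 35600 hours = 1483.33 days.
Number of half-lives: n = 1483.33/263 ≈ 5.6401.
Remaining = 266 × (1/2)^5.6401 = 266 × 0.020053 ≈ 5.3341 ng/mL.

5.33 ng/mL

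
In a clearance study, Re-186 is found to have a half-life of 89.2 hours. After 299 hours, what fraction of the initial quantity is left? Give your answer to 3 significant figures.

0.0979

n = 299/89.2 ≈ 3.352 half-lives.
Fraction remaining = (1/2)^3.352 ≈ 0.097936.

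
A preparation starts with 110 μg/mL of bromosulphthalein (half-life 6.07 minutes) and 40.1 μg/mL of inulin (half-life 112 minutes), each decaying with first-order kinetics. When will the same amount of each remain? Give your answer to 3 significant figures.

Set 110·(1/2)^(t/6.07) = 40.1·(1/2)^(t/112).
Taking log₂: log₂(110/40.1) = t·(1/6.07 − 1/112).
log₂(2.7431) = 1.4558; 1/6.07 − 1/112 = 0.15582.
t = 1.4558 / 0.15582 ≈ 9.3433 minutes.

9.34 minutes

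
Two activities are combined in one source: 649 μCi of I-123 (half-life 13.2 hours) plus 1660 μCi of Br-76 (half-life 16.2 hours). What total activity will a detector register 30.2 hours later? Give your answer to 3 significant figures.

I-123: 649 × (1/2)^(30.2/13.2) = 649 × (1/2)^2.2879 ≈ 132.9 μCi.
Br-76: 1660 × (1/2)^(30.2/16.2) = 1660 × (1/2)^1.8642 ≈ 455.96 μCi.
Total = 132.9 + 455.96 ≈ 588.86 μCi.

589 μCi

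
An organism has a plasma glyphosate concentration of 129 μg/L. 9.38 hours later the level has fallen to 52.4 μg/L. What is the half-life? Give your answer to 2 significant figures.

A/A₀ = 52.4/129 ≈ 0.4062.
n = log₂(2.4618) ≈ 1.2997 half-lives elapsed in 9.38 hours.
t½ = 9.38/1.2997 ≈ 7.2169 hours.

7.2 hours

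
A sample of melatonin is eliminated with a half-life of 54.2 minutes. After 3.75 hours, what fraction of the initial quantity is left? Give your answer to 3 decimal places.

3.75 hours = 225 minutes.
n = 225/54.2 ≈ 4.1513 half-lives.
Fraction remaining = (1/2)^4.1513 ≈ 0.056278.

0.056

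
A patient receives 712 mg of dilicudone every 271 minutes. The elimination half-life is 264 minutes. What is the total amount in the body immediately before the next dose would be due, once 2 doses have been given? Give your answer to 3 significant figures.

521 mg

The 2 doses were given 542, 271 minutes ago.
Total = 712·(1/2)^(542/264) + 712·(1/2)^(271/264)
      = 171.58 + 349.52 ≈ 521.09 mg.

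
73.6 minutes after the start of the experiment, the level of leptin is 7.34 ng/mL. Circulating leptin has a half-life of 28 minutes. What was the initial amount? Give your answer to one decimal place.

45.4 ng/mL

Number of half-lives elapsed: n = 73.6/28 ≈ 2.6286.
A₀ = A × 2^n = 7.34 × 2^2.6286 = 7.34 × 6.1841 ≈ 45.392 ng/mL.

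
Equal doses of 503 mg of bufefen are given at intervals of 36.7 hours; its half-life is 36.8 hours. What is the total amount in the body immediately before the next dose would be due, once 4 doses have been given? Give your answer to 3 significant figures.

473 mg

The 4 doses were given 146.8, 110.1, 73.4, 36.7 hours ago.
Total = 503·(1/2)^(146.8/36.8) + 503·(1/2)^(110.1/36.8) + 503·(1/2)^(73.4/36.8) + 503·(1/2)^(36.7/36.8)
      = 31.675 + 63.231 + 126.22 + 251.97 ≈ 473.11 mg.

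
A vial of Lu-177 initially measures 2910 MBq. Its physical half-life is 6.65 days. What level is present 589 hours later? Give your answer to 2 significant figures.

230 MBq

Convert the elapsed time: 589 hours = 24.5417 days.
Number of half-lives: n = 24.5417/6.65 ≈ 3.6905.
Remaining = 2910 × (1/2)^3.6905 = 2910 × 0.077456 ≈ 225.4 MBq.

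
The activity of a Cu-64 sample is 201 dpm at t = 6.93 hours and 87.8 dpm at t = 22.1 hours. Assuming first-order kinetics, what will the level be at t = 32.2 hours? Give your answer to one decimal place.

50.6 dpm

Over Δt = 22.1 − 6.93 = 15.17 hours, the level fell by a factor of 201/87.8 ≈ 2.2893.
n = log₂(2.2893) ≈ 1.1949 half-lives, so t½ = 15.17/1.1949 ≈ 12.696 hours.
From t = 22.1 to t = 32.2: 87.8 × (1/2)^((32.2−22.1)/12.696) ≈ 50.584 dpm.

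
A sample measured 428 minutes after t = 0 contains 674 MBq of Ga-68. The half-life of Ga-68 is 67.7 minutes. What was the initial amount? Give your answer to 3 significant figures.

53900 MBq

Number of half-lives elapsed: n = 428/67.7 ≈ 6.322.
A₀ = A × 2^n = 674 × 2^6.322 = 674 × 80.004 ≈ 53923 MBq.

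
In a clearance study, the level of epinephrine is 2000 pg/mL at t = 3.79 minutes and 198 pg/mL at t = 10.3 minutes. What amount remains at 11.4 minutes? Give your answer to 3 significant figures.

Over Δt = 10.3 − 3.79 = 6.51 minutes, the level fell by a factor of 2000/198 ≈ 10.101.
n = log₂(10.101) ≈ 3.3364 half-lives, so t½ = 6.51/3.3364 ≈ 1.9512 minutes.
From t = 10.3 to t = 11.4: 198 × (1/2)^((11.4−10.3)/1.9512) ≈ 133.95 pg/mL.

134 pg/mL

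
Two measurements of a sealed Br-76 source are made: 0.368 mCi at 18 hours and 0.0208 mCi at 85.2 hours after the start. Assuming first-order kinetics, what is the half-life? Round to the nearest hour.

Over Δt = 85.2 − 18 = 67.2 hours, the level fell by a factor of 0.368/0.0208 ≈ 17.692.
n = log₂(17.692) ≈ 4.1451 half-lives, so t½ = 67.2/4.1451 ≈ 16.212 hours.

16 hours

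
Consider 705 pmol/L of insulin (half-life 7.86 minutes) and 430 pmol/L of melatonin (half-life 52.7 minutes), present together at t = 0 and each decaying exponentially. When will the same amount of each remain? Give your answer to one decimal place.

6.6 minutes

Set 705·(1/2)^(t/7.86) = 430·(1/2)^(t/52.7).
Taking log₂: log₂(705/430) = t·(1/7.86 − 1/52.7).
log₂(1.6395) = 0.71329; 1/7.86 − 1/52.7 = 0.10825.
t = 0.71329 / 0.10825 ≈ 6.5892 minutes.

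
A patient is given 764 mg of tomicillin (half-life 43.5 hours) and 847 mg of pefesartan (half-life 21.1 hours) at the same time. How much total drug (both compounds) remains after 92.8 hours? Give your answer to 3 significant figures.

214 mg

tomicillin: 764 × (1/2)^(92.8/43.5) = 764 × (1/2)^2.1333 ≈ 174.14 mg.
pefesartan: 847 × (1/2)^(92.8/21.1) = 847 × (1/2)^4.3981 ≈ 40.172 mg.
Total = 174.14 + 40.172 ≈ 214.31 mg.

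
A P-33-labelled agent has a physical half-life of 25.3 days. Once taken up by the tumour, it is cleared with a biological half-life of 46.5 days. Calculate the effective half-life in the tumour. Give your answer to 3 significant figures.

16.4 days

1/t_eff = 1/t_phys + 1/t_biol = 1/25.3 + 1/46.5 = 0.061031 per day.
t_eff = 25.3 × 46.5 / (25.3 + 46.5) ≈ 16.385 days.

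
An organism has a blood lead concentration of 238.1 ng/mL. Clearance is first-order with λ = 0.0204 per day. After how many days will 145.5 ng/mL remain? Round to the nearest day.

t½ = ln 2 / λ = 0.69315 / 0.0204 ≈ 33.978 days.
Fraction remaining = 145.5/238.1 ≈ 0.61109.
n = log₂(238.1/145.5) = ln(1.6364)/ln 2 ≈ 0.71055 half-lives.
t = n × t½ = 0.71055 × 33.978 ≈ 24.143 days.

24 days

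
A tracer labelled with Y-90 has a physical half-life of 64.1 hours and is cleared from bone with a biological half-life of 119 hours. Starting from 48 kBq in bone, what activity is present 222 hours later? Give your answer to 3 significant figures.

1.19 kBq

1/t_eff = 1/t_phys + 1/t_biol = 1/64.1 + 1/119 = 0.024004 per hour.
t_eff = 64.1 × 119 / (64.1 + 119) ≈ 41.66 hours.
Remaining = 48 × (1/2)^(222/41.66) = 48 × (1/2)^5.3289 ≈ 1.1942 kBq.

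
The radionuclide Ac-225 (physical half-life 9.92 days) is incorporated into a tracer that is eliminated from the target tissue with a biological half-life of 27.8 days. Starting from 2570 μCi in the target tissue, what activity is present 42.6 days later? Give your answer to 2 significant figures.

45 μCi

1/t_eff = 1/t_phys + 1/t_biol = 1/9.92 + 1/27.8 = 0.13678 per day.
t_eff = 9.92 × 27.8 / (9.92 + 27.8) ≈ 7.3111 days.
Remaining = 2570 × (1/2)^(42.6/7.3111) = 2570 × (1/2)^5.8267 ≈ 45.281 μCi.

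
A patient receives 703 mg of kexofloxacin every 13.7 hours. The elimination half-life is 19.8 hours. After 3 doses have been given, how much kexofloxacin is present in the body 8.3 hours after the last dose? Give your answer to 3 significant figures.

1050 mg

The 3 doses were given 35.7, 22, 8.3 hours ago.
Total = 703·(1/2)^(35.7/19.8) + 703·(1/2)^(22/19.8) + 703·(1/2)^(8.3/19.8)
      = 201.46 + 325.44 + 525.73 ≈ 1052.6 mg.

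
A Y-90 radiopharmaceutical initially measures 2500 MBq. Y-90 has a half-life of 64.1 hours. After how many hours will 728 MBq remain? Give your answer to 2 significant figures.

Fraction remaining = 728/2500 ≈ 0.2912.
n = log₂(2500/728) = ln(3.4341)/ln 2 ≈ 1.7799 half-lives.
t = n × t½ = 1.7799 × 64.1 ≈ 114.09 hours.

110 hours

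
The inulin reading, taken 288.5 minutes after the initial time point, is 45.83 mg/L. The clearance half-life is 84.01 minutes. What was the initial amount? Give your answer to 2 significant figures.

Number of half-lives elapsed: n = 288.5/84.01 ≈ 3.4341.
A₀ = A × 2^n = 45.83 × 2^3.4341 = 45.83 × 10.809 ≈ 495.36 mg/L.

500 mg/L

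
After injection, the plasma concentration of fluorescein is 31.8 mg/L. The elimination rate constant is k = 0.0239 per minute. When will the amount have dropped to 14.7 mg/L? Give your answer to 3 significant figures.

t½ = ln 2 / k = 0.69315 / 0.0239 ≈ 29.002 minutes.
Fraction remaining = 14.7/31.8 ≈ 0.46226.
n = log₂(31.8/14.7) = ln(2.1633)/ln 2 ≈ 1.1132 half-lives.
t = n × t½ = 1.1132 × 29.002 ≈ 32.285 minutes.

32.3 minutes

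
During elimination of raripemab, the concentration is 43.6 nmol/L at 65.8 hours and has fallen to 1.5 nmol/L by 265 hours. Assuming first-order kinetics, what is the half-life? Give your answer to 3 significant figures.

41.0 hours

Over Δt = 265 − 65.8 = 199.2 hours, the level fell by a factor of 43.6/1.5 ≈ 29.067.
n = log₂(29.067) ≈ 4.8613 half-lives, so t½ = 199.2/4.8613 ≈ 40.977 hours.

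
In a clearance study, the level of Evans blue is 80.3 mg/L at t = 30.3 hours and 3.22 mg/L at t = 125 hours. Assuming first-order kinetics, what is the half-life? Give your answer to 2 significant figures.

Over Δt = 125 − 30.3 = 94.7 hours, the level fell by a factor of 80.3/3.22 ≈ 24.938.
n = log₂(24.938) ≈ 4.6403 half-lives, so t½ = 94.7/4.6403 ≈ 20.408 hours.

20 hours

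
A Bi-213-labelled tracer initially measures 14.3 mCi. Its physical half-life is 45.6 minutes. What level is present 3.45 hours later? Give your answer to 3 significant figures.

Convert the elapsed time: 3.45 hours = 207 minutes.
Number of half-lives: n = 207/45.6 ≈ 4.5395.
Remaining = 14.3 × (1/2)^4.5395 = 14.3 × 0.043001 ≈ 0.61492 mCi.

0.615 mCi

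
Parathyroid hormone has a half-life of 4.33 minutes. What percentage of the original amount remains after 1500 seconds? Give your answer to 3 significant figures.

1500 seconds = 25 minutes.
n = 25/4.33 ≈ 5.7737 half-lives.
Fraction remaining = (1/2)^5.7737 ≈ 0.018279, i.e. 1.8279%.

1.83%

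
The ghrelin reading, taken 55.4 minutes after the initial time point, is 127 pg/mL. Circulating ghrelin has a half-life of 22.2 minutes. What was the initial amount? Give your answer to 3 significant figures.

716 pg/mL

Number of half-lives elapsed: n = 55.4/22.2 ≈ 2.4955.
A₀ = A × 2^n = 127 × 2^2.4955 = 127 × 5.6392 ≈ 716.18 pg/mL.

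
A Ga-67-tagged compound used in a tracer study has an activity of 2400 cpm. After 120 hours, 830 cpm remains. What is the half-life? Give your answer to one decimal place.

78.3 hours

A/A₀ = 830/2400 ≈ 0.34583.
n = log₂(2.8916) ≈ 1.5319 half-lives elapsed in 120 hours.
t½ = 120/1.5319 ≈ 78.337 hours.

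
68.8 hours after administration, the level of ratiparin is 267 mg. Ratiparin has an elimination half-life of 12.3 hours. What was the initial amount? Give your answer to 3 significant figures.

12900 mg

Number of half-lives elapsed: n = 68.8/12.3 ≈ 5.5935.
A₀ = A × 2^n = 267 × 2^5.5935 = 267 × 48.285 ≈ 12892 mg.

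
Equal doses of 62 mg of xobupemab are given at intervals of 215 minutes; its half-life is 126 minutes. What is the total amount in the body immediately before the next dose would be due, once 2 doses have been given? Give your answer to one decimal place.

The 2 doses were given 430, 215 minutes ago.
Total = 62·(1/2)^(430/126) + 62·(1/2)^(215/126)
      = 5.8219 + 18.999 ≈ 24.821 mg.

24.8 mg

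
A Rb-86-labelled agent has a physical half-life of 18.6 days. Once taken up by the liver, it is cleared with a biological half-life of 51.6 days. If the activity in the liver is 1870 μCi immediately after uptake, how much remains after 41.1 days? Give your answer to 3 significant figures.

1/t_eff = 1/t_phys + 1/t_biol = 1/18.6 + 1/51.6 = 0.073143 per day.
t_eff = 18.6 × 51.6 / (18.6 + 51.6) ≈ 13.672 days.
Remaining = 1870 × (1/2)^(41.1/13.672) = 1870 × (1/2)^3.0062 ≈ 232.75 μCi.

233 μCi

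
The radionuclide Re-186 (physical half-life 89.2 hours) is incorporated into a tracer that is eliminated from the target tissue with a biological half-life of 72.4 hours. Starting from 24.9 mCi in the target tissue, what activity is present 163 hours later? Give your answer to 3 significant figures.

1.47 mCi

1/t_eff = 1/t_phys + 1/t_biol = 1/89.2 + 1/72.4 = 0.025023 per hour.
t_eff = 89.2 × 72.4 / (89.2 + 72.4) ≈ 39.963 hours.
Remaining = 24.9 × (1/2)^(163/39.963) = 24.9 × (1/2)^4.0787 ≈ 1.4736 mCi.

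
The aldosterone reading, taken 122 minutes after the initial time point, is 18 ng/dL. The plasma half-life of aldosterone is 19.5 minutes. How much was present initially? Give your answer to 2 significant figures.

1400 ng/dL

Number of half-lives elapsed: n = 122/19.5 ≈ 6.2564.
A₀ = A × 2^n = 18 × 2^6.2564 = 18 × 76.448 ≈ 1376.1 ng/dL.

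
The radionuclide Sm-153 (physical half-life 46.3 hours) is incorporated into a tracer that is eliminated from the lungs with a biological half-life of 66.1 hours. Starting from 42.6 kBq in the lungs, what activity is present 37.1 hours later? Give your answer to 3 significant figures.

16.6 kBq

1/t_eff = 1/t_phys + 1/t_biol = 1/46.3 + 1/66.1 = 0.036727 per hour.
t_eff = 46.3 × 66.1 / (46.3 + 66.1) ≈ 27.228 hours.
Remaining = 42.6 × (1/2)^(37.1/27.228) = 42.6 × (1/2)^1.3626 ≈ 16.567 kBq.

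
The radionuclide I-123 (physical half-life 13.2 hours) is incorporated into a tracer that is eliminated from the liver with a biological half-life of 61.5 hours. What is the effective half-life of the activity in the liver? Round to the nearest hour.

11 hours

1/t_eff = 1/t_phys + 1/t_biol = 1/13.2 + 1/61.5 = 0.092018 per hour.
t_eff = 13.2 × 61.5 / (13.2 + 61.5) ≈ 10.867 hours.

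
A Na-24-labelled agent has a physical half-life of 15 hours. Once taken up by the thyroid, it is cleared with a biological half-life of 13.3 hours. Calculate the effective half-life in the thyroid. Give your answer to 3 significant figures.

7.05 hours

1/t_eff = 1/t_phys + 1/t_biol = 1/15 + 1/13.3 = 0.14185 per hour.
t_eff = 15 × 13.3 / (15 + 13.3) ≈ 7.0495 hours.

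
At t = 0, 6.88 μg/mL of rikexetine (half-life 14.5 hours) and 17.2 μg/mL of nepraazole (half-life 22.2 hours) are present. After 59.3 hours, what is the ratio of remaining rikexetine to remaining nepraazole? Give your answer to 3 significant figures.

rikexetine: 6.88 × (1/2)^(59.3/14.5) = 6.88 × (1/2)^4.0897 ≈ 0.40409 μg/mL.
nepraazole: 17.2 × (1/2)^(59.3/22.2) = 17.2 × (1/2)^2.6712 ≈ 2.7004 μg/mL.
Ratio ≈ 0.40409 / 2.7004 ≈ 0.14964.

0.150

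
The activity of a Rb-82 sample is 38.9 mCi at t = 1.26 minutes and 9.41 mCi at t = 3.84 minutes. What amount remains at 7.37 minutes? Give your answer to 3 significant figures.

Over Δt = 3.84 − 1.26 = 2.58 minutes, the level fell by a factor of 38.9/9.41 ≈ 4.1339.
n = log₂(4.1339) ≈ 2.0475 half-lives, so t½ = 2.58/2.0475 ≈ 1.2601 minutes.
From t = 3.84 to t = 7.37: 9.41 × (1/2)^((7.37−3.84)/1.2601) ≈ 1.3498 mCi.

1.35 mCi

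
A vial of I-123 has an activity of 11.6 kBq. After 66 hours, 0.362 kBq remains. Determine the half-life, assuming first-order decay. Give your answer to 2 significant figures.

A/A₀ = 0.362/11.6 ≈ 0.031207.
n = log₂(32.044) ≈ 5.002 half-lives elapsed in 66 hours.
t½ = 66/5.002 ≈ 13.195 hours.

13 hours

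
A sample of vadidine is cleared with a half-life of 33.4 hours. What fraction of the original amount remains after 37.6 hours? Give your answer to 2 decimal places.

n = 37.6/33.4 ≈ 1.1257 half-lives.
Fraction remaining = (1/2)^1.1257 ≈ 0.45826.

0.46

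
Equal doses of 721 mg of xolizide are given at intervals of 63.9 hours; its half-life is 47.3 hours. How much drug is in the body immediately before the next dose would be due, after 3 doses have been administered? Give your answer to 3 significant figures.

The 3 doses were given 191.7, 127.8, 63.9 hours ago.
Total = 721·(1/2)^(191.7/47.3) + 721·(1/2)^(127.8/47.3) + 721·(1/2)^(63.9/47.3)
      = 43.441 + 110.81 + 282.66 ≈ 436.91 mg.

437 mg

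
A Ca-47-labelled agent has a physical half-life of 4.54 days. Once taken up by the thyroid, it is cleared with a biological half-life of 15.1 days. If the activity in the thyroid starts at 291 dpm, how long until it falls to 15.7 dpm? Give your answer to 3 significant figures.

1/t_eff = 1/t_phys + 1/t_biol = 1/4.54 + 1/15.1 = 0.28649 per day.
t_eff = 4.54 × 15.1 / (4.54 + 15.1) ≈ 3.4905 days.
n = log₂(291/15.7) ≈ 4.2122; t = 4.2122 × 3.4905 ≈ 14.703 days.

14.7 days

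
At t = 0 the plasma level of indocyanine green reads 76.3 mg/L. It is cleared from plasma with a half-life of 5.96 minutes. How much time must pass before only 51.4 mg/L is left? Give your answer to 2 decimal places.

3.40 minutes

Fraction remaining = 51.4/76.3 ≈ 0.67366.
n = log₂(76.3/51.4) = ln(1.4844)/ln 2 ≈ 0.56991 half-lives.
t = n × t½ = 0.56991 × 5.96 ≈ 3.3967 minutes.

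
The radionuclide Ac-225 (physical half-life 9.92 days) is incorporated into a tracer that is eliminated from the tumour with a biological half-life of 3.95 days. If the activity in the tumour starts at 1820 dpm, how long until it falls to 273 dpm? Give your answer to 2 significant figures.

7.7 days

1/t_eff = 1/t_phys + 1/t_biol = 1/9.92 + 1/3.95 = 0.35397 per day.
t_eff = 9.92 × 3.95 / (9.92 + 3.95) ≈ 2.8251 days.
n = log₂(1820/273) ≈ 2.737; t = 2.737 × 2.8251 ≈ 7.7322 days.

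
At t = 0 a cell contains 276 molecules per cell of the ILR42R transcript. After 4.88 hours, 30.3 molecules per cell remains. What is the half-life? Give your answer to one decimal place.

A/A₀ = 30.3/276 ≈ 0.10978.
n = log₂(9.1089) ≈ 3.1873 half-lives elapsed in 4.88 hours.
t½ = 4.88/3.1873 ≈ 1.5311 hours.

1.5 hours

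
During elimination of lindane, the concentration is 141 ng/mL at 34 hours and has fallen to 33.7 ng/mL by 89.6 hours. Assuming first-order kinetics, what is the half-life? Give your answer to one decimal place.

Over Δt = 89.6 − 34 = 55.6 hours, the level fell by a factor of 141/33.7 ≈ 4.184.
n = log₂(4.184) ≈ 2.0649 half-lives, so t½ = 55.6/2.0649 ≈ 26.927 hours.

26.9 hours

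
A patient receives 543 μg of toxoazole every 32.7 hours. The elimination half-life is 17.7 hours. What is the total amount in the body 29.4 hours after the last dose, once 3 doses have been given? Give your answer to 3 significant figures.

233 μg

The 3 doses were given 94.8, 62.1, 29.4 hours ago.
Total = 543·(1/2)^(94.8/17.7) + 543·(1/2)^(62.1/17.7) + 543·(1/2)^(29.4/17.7)
      = 13.259 + 47.714 + 171.71 ≈ 232.68 μg.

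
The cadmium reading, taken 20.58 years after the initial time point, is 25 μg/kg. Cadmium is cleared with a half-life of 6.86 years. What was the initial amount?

Number of half-lives elapsed: n = 20.58/6.86 ≈ 3.
A₀ = A × 2^n = 25 × 2^3 = 25 × 8 ≈ 200 μg/kg.

200 μg/kg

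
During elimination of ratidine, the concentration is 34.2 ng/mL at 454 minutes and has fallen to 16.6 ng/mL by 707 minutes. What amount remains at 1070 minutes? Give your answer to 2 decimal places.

5.88 ng/mL

Over Δt = 707 − 454 = 253 minutes, the level fell by a factor of 34.2/16.6 ≈ 2.0602.
n = log₂(2.0602) ≈ 1.0428 half-lives, so t½ = 253/1.0428 ≈ 242.61 minutes.
From t = 707 to t = 1070: 16.6 × (1/2)^((1070−707)/242.61) ≈ 5.8844 ng/mL.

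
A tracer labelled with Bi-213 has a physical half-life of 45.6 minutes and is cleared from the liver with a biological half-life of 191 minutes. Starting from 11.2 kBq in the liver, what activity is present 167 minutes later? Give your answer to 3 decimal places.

1/t_eff = 1/t_phys + 1/t_biol = 1/45.6 + 1/191 = 0.027165 per minute.
t_eff = 45.6 × 191 / (45.6 + 191) ≈ 36.811 minutes.
Remaining = 11.2 × (1/2)^(167/36.811) = 11.2 × (1/2)^4.5366 ≈ 0.48257 kBq.

0.483 kBq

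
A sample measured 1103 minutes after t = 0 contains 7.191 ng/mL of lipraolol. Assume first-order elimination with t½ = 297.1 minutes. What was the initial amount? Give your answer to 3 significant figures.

94.3 ng/mL

Number of half-lives elapsed: n = 1103/297.1 ≈ 3.7126.
A₀ = A × 2^n = 7.191 × 2^3.7126 = 7.191 × 13.11 ≈ 94.271 ng/mL.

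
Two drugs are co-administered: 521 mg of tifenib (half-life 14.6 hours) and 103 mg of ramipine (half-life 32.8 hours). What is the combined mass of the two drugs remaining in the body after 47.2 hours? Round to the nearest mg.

tifenib: 521 × (1/2)^(47.2/14.6) = 521 × (1/2)^3.2329 ≈ 55.417 mg.
ramipine: 103 × (1/2)^(47.2/32.8) = 103 × (1/2)^1.439 ≈ 37.988 mg.
Total = 55.417 + 37.988 ≈ 93.405 mg.

93 mg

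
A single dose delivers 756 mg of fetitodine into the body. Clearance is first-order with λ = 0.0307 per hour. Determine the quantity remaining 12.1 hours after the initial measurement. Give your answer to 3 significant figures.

521 mg

t½ = ln 2 / λ = 0.69315 / 0.0307 ≈ 22.578 hours.
Number of half-lives: n = 12.1/22.578 ≈ 0.53592.
Remaining = 756 × (1/2)^0.53592 = 756 × 0.68972 ≈ 521.43 mg.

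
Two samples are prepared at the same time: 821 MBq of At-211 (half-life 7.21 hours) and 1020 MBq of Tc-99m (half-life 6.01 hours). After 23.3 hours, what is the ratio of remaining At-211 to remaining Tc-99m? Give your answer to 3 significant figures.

1.26

At-211: 821 × (1/2)^(23.3/7.21) = 821 × (1/2)^3.2316 ≈ 87.403 MBq.
Tc-99m: 1020 × (1/2)^(23.3/6.01) = 1020 × (1/2)^3.8769 ≈ 69.43 MBq.
Ratio ≈ 87.403 / 69.43 ≈ 1.2589.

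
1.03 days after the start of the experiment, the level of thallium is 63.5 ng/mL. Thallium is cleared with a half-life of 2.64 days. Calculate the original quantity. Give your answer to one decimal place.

83.2 ng/mL

Number of half-lives elapsed: n = 1.03/2.64 ≈ 0.39015.
A₀ = A × 2^n = 63.5 × 2^0.39015 = 63.5 × 1.3105 ≈ 83.219 ng/mL.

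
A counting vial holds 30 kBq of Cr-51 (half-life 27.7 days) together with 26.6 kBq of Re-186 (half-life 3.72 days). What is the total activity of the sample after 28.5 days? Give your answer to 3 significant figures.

14.8 kBq

Cr-51: 30 × (1/2)^(28.5/27.7) = 30 × (1/2)^1.0289 ≈ 14.703 kBq.
Re-186: 26.6 × (1/2)^(28.5/3.72) = 26.6 × (1/2)^7.6613 ≈ 0.1314 kBq.
Total = 14.703 + 0.1314 ≈ 14.834 kBq.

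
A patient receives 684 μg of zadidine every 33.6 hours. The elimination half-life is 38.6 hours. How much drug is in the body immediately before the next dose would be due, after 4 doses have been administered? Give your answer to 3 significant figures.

752 μg

The 4 doses were given 134.4, 100.8, 67.2, 33.6 hours ago.
Total = 684·(1/2)^(134.4/38.6) + 684·(1/2)^(100.8/38.6) + 684·(1/2)^(67.2/38.6) + 684·(1/2)^(33.6/38.6)
      = 61.222 + 111.93 + 204.64 + 374.13 ≈ 751.92 μg.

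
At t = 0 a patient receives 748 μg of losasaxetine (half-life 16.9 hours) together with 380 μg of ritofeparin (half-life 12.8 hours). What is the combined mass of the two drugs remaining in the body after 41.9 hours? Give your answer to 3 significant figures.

173 μg

losasaxetine: 748 × (1/2)^(41.9/16.9) = 748 × (1/2)^2.4793 ≈ 134.14 μg.
ritofeparin: 380 × (1/2)^(41.9/12.8) = 380 × (1/2)^3.2734 ≈ 39.299 μg.
Total = 134.14 + 39.299 ≈ 173.44 μg.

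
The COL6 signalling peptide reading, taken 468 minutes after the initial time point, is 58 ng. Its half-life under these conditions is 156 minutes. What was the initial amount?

464 ng

Number of half-lives elapsed: n = 468/156 ≈ 3.
A₀ = A × 2^n = 58 × 2^3 = 58 × 8 ≈ 464 ng.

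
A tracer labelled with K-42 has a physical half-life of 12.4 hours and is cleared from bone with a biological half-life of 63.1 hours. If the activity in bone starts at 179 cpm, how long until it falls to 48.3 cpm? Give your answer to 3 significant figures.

19.6 hours

1/t_eff = 1/t_phys + 1/t_biol = 1/12.4 + 1/63.1 = 0.096493 per hour.
t_eff = 12.4 × 63.1 / (12.4 + 63.1) ≈ 10.363 hours.
n = log₂(179/48.3) ≈ 1.8899; t = 1.8899 × 10.363 ≈ 19.586 hours.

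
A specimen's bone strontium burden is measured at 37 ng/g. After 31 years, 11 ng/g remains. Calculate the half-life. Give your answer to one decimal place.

A/A₀ = 11/37 ≈ 0.2973.
n = log₂(3.3636) ≈ 1.75 half-lives elapsed in 31 years.
t½ = 31/1.75 ≈ 17.714 years.

17.7 years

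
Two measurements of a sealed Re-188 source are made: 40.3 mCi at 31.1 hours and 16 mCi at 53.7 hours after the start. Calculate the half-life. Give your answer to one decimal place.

17.0 hours

Over Δt = 53.7 − 31.1 = 22.6 hours, the level fell by a factor of 40.3/16 ≈ 2.5187.
n = log₂(2.5187) ≈ 1.3327 half-lives, so t½ = 22.6/1.3327 ≈ 16.958 hours.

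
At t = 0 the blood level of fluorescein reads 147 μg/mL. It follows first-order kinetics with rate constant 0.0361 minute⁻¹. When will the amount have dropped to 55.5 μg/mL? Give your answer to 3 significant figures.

27.0 minutes

t½ = ln 2 / k = 0.69315 / 0.0361 ≈ 19.201 minutes.
Fraction remaining = 55.5/147 ≈ 0.37755.
n = log₂(147/55.5) = ln(2.6486)/ln 2 ≈ 1.4053 half-lives.
t = n × t½ = 1.4053 × 19.201 ≈ 26.982 minutes.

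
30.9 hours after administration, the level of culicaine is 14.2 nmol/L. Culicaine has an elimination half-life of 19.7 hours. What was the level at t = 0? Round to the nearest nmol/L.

Number of half-lives elapsed: n = 30.9/19.7 ≈ 1.5685.
A₀ = A × 2^n = 14.2 × 2^1.5685 = 14.2 × 2.966 ≈ 42.117 nmol/L.

42 nmol/L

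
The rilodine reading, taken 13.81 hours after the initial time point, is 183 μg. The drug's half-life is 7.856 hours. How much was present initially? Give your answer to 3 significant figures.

Number of half-lives elapsed: n = 13.81/7.856 ≈ 1.7579.
A₀ = A × 2^n = 183 × 2^1.7579 = 183 × 3.382 ≈ 618.91 μg.

619 μg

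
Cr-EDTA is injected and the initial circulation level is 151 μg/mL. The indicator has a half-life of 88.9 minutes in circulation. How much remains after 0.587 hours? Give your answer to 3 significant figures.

115 μg/mL

Convert the elapsed time: 0.587 hours = 35.22 minutes.
Number of half-lives: n = 35.22/88.9 ≈ 0.39618.
Remaining = 151 × (1/2)^0.39618 = 151 × 0.75987 ≈ 114.74 μg/mL.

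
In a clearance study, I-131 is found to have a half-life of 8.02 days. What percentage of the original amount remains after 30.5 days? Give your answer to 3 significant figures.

7.16%

n = 30.5/8.02 ≈ 3.803 half-lives.
Fraction remaining = (1/2)^3.803 ≈ 0.071645, i.e. 7.1645%.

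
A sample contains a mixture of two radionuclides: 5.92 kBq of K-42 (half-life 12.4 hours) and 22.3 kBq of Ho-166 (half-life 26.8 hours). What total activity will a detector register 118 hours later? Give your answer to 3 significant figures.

K-42: 5.92 × (1/2)^(118/12.4) = 5.92 × (1/2)^9.5161 ≈ 0.008085 kBq.
Ho-166: 22.3 × (1/2)^(118/26.8) = 22.3 × (1/2)^4.403 ≈ 1.0541 kBq.
Total = 0.008085 + 1.0541 ≈ 1.0622 kBq.

1.06 kBq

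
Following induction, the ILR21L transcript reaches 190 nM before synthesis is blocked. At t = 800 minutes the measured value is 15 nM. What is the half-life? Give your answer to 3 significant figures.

218 minutes

A/A₀ = 15/190 ≈ 0.078947.
n = log₂(12.667) ≈ 3.663 half-lives elapsed in 800 minutes.
t½ = 800/3.663 ≈ 218.4 minutes.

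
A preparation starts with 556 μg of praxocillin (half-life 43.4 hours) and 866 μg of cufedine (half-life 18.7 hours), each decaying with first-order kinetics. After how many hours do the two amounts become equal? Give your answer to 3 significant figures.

Set 556·(1/2)^(t/43.4) = 866·(1/2)^(t/18.7).
Taking log₂: log₂(556/866) = t·(1/43.4 − 1/18.7).
log₂(0.64203) = -0.63928; 1/43.4 − 1/18.7 = -0.030434.
t = -0.63928 / -0.030434 ≈ 21.005 hours.

21.0 hours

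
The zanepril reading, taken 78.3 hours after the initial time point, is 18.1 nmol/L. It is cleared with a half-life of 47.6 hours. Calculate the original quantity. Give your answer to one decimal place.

Number of half-lives elapsed: n = 78.3/47.6 ≈ 1.645.
A₀ = A × 2^n = 18.1 × 2^1.645 = 18.1 × 3.1274 ≈ 56.606 nmol/L.

56.6 nmol/L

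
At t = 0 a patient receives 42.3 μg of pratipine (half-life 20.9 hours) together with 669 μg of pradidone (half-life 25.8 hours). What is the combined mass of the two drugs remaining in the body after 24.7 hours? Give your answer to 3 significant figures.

363 μg

pratipine: 42.3 × (1/2)^(24.7/20.9) = 42.3 × (1/2)^1.1818 ≈ 18.646 μg.
pradidone: 669 × (1/2)^(24.7/25.8) = 669 × (1/2)^0.95736 ≈ 344.53 μg.
Total = 18.646 + 344.53 ≈ 363.18 μg.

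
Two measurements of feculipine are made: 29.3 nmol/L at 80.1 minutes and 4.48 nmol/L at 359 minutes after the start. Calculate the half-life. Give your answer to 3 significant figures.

103 minutes

Over Δt = 359 − 80.1 = 278.9 minutes, the level fell by a factor of 29.3/4.48 ≈ 6.5402.
n = log₂(6.5402) ≈ 2.7093 half-lives, so t½ = 278.9/2.7093 ≈ 102.94 minutes.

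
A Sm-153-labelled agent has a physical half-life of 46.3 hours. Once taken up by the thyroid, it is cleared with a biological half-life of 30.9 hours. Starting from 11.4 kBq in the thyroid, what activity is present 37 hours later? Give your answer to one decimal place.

1/t_eff = 1/t_phys + 1/t_biol = 1/46.3 + 1/30.9 = 0.053961 per hour.
t_eff = 46.3 × 30.9 / (46.3 + 30.9) ≈ 18.532 hours.
Remaining = 11.4 × (1/2)^(37/18.532) = 11.4 × (1/2)^1.9965 ≈ 2.8568 kBq.

2.9 kBq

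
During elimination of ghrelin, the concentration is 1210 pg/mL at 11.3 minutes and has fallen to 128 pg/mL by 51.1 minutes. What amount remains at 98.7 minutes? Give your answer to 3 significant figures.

8.72 pg/mL

Over Δt = 51.1 − 11.3 = 39.8 minutes, the level fell by a factor of 1210/128 ≈ 9.4531.
n = log₂(9.4531) ≈ 3.2408 half-lives, so t½ = 39.8/3.2408 ≈ 12.281 minutes.
From t = 51.1 to t = 98.7: 128 × (1/2)^((98.7−51.1)/12.281) ≈ 8.7185 pg/mL.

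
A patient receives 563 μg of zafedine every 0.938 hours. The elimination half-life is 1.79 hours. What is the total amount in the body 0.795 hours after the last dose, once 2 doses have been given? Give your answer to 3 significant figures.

702 μg

The 2 doses were given 1.733, 0.795 hours ago.
Total = 563·(1/2)^(1.733/1.79) + 563·(1/2)^(0.795/1.79)
      = 287.78 + 413.82 ≈ 701.6 μg.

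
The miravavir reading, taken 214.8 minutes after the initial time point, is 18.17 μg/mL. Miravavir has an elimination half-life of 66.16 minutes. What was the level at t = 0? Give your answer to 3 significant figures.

Number of half-lives elapsed: n = 214.8/66.16 ≈ 3.2467.
A₀ = A × 2^n = 18.17 × 2^3.2467 = 18.17 × 9.4918 ≈ 172.47 μg/mL.

172 μg/mL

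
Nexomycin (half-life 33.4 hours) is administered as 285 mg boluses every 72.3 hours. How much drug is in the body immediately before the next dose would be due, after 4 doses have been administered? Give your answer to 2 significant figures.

82 mg

The 4 doses were given 289.2, 216.9, 144.6, 72.3 hours ago.
Total = 285·(1/2)^(289.2/33.4) + 285·(1/2)^(216.9/33.4) + 285·(1/2)^(144.6/33.4) + 285·(1/2)^(72.3/33.4)
      = 0.70522 + 3.1619 + 14.177 + 63.564 ≈ 81.609 mg.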